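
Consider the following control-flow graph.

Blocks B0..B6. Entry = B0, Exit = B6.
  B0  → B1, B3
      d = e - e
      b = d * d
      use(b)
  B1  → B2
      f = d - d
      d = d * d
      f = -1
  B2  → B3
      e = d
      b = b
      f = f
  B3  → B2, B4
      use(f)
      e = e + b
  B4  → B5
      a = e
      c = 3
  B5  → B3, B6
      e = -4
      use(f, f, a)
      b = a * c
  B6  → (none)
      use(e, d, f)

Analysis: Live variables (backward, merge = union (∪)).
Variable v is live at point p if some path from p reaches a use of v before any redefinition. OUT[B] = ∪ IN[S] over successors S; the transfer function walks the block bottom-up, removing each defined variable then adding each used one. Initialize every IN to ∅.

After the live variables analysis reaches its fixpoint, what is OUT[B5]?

Answer: {b, d, e, f}

Working:
Per-block solution:
  B0:  IN={e, f}  OUT={b, d, e, f}
  B1:  IN={b, d}  OUT={b, d, f}
  B2:  IN={b, d, f}  OUT={b, d, e, f}
  B3:  IN={b, d, e, f}  OUT={b, d, e, f}
  B4:  IN={d, e, f}  OUT={a, c, d, f}
  B5:  IN={a, c, d, f}  OUT={b, d, e, f}
  B6:  IN={d, e, f}  OUT={}

Merge at B5: OUT[B5] = IN[B3] ⊔ IN[B6] = {b, d, e, f}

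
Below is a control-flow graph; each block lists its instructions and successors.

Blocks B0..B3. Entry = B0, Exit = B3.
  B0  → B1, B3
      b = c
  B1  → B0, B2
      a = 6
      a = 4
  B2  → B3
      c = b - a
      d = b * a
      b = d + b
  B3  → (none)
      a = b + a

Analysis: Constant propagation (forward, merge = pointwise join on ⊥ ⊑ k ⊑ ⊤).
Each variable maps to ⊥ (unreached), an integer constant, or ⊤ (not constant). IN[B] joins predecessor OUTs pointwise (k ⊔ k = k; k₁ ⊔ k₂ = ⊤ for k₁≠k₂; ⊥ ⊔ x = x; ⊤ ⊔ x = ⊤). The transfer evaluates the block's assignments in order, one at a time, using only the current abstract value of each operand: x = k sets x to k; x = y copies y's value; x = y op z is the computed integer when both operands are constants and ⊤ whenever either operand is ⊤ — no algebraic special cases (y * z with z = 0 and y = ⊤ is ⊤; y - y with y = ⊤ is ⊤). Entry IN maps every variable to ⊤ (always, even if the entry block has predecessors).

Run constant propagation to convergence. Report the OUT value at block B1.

Per-block solution:
  B0:   IN=(all ⊤)   OUT=(all ⊤)
  B1:   IN=(all ⊤)   OUT={a:4; rest ⊤}
  B2:   IN={a:4; rest ⊤}   OUT={a:4; rest ⊤}
  B3:   IN=(all ⊤)   OUT=(all ⊤)

Merge at B1: IN[B1] = OUT[B0] = {a: ⊤, b: ⊤, c: ⊤, d: ⊤, e: ⊤, f: ⊤}
Applying B1's transfer function to that IN value gives OUT[B1] (row B1 above).

Answer: {a: 4, b: ⊤, c: ⊤, d: ⊤, e: ⊤, f: ⊤}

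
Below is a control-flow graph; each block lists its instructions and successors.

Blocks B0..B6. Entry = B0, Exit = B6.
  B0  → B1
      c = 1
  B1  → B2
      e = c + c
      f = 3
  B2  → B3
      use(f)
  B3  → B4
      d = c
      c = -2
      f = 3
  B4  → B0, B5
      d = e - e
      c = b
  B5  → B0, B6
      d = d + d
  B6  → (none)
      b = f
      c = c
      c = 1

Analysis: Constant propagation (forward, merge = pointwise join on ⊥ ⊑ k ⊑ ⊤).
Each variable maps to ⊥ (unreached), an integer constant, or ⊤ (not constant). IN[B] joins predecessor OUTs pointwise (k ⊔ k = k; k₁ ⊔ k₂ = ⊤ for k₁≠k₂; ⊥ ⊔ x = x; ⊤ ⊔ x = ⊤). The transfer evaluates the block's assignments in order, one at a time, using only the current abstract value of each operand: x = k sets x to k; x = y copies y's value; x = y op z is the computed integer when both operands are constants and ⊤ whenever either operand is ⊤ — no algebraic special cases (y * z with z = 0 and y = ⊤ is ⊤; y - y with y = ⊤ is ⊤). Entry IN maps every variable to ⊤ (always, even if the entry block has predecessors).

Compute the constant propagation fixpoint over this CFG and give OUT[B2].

Answer: {a: ⊤, b: ⊤, c: 1, d: ⊤, e: 2, f: 3}

Derivation:
Converged values:
  B0:   IN=(all ⊤)   OUT={c:1; rest ⊤}
  B1:   IN={c:1; rest ⊤}   OUT={c:1, e:2, f:3; rest ⊤}
  B2:   IN={c:1, e:2, f:3; rest ⊤}   OUT={c:1, e:2, f:3; rest ⊤}
  B3:   IN={c:1, e:2, f:3; rest ⊤}   OUT={c:-2, d:1, e:2, f:3; rest ⊤}
  B4:   IN={c:-2, d:1, e:2, f:3; rest ⊤}   OUT={d:0, e:2, f:3; rest ⊤}
  B5:   IN={d:0, e:2, f:3; rest ⊤}   OUT={d:0, e:2, f:3; rest ⊤}
  B6:   IN={d:0, e:2, f:3; rest ⊤}   OUT={b:3, c:1, d:0, e:2, f:3; rest ⊤}

Merge at B2: IN[B2] = OUT[B1] = {a: ⊤, b: ⊤, c: 1, d: ⊤, e: 2, f: 3}
Applying B2's transfer function to that IN value gives OUT[B2] (row B2 above).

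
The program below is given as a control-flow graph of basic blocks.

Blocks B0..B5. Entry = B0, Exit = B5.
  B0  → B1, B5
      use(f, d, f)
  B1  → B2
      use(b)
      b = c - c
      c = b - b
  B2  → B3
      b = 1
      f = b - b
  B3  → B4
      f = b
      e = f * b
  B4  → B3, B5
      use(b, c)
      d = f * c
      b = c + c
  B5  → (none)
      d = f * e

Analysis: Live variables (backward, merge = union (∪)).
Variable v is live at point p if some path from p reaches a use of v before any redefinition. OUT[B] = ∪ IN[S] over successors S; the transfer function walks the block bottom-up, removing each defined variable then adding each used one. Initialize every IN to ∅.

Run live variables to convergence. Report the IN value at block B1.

Answer: {b, c}

Working:
Converged values:
  B0: | IN={b, c, d, e, f} | OUT={b, c, e, f}
  B1: | IN={b, c} | OUT={c}
  B2: | IN={c} | OUT={b, c}
  B3: | IN={b, c} | OUT={b, c, e, f}
  B4: | IN={b, c, e, f} | OUT={b, c, e, f}
  B5: | IN={e, f} | OUT={}

Merge at B1: OUT[B1] = IN[B2] = {c}
Applying B1's transfer function to that OUT value gives IN[B1] (row B1 above).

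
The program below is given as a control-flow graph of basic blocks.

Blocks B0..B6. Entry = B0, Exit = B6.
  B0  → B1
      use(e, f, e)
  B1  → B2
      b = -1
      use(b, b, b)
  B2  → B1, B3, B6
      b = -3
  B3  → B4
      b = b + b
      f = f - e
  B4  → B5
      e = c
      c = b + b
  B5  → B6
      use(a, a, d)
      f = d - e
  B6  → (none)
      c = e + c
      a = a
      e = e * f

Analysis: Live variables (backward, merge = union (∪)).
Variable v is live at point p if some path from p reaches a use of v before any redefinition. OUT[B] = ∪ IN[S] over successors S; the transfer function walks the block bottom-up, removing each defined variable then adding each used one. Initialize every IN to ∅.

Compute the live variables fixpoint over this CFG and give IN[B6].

Converged values:
  B0: | IN={a, c, d, e, f} | OUT={a, c, d, e, f}
  B1: | IN={a, c, d, e, f} | OUT={a, c, d, e, f}
  B2: | IN={a, c, d, e, f} | OUT={a, b, c, d, e, f}
  B3: | IN={a, b, c, d, e, f} | OUT={a, b, c, d}
  B4: | IN={a, b, c, d} | OUT={a, c, d, e}
  B5: | IN={a, c, d, e} | OUT={a, c, e, f}
  B6: | IN={a, c, e, f} | OUT={}

B6 is the boundary node: OUT[B6] = {}
Applying B6's transfer function to that OUT value gives IN[B6] (row B6 above).

Answer: {a, c, e, f}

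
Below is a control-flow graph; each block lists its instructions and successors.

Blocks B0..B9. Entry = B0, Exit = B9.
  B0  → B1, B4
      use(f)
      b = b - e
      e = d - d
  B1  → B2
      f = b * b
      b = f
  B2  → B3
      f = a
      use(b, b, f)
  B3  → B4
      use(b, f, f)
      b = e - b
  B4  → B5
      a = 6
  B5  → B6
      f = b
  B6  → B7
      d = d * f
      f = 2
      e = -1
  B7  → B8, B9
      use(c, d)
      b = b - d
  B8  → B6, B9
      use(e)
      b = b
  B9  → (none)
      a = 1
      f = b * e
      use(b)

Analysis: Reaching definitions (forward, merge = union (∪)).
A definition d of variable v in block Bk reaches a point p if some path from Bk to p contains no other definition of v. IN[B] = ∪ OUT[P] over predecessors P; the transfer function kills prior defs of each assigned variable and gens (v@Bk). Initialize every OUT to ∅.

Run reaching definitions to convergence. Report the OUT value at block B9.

Per-block solution:
  B0:  IN={}  OUT={b@B0, e@B0}
  B1:  IN={b@B0, e@B0}  OUT={b@B1, e@B0, f@B1}
  B2:  IN={b@B1, e@B0, f@B1}  OUT={b@B1, e@B0, f@B2}
  B3:  IN={b@B1, e@B0, f@B2}  OUT={b@B3, e@B0, f@B2}
  B4:  IN={b@B0, b@B3, e@B0, f@B2}  OUT={a@B4, b@B0, b@B3, e@B0, f@B2}
  B5:  IN={a@B4, b@B0, b@B3, e@B0, f@B2}  OUT={a@B4, b@B0, b@B3, e@B0, f@B5}
  B6:  IN={a@B4, b@B0, b@B3, b@B8, d@B6, e@B0, e@B6, f@B5, f@B6}  OUT={a@B4, b@B0, b@B3, b@B8, d@B6, e@B6, f@B6}
  B7:  IN={a@B4, b@B0, b@B3, b@B8, d@B6, e@B6, f@B6}  OUT={a@B4, b@B7, d@B6, e@B6, f@B6}
  B8:  IN={a@B4, b@B7, d@B6, e@B6, f@B6}  OUT={a@B4, b@B8, d@B6, e@B6, f@B6}
  B9:  IN={a@B4, b@B7, b@B8, d@B6, e@B6, f@B6}  OUT={a@B9, b@B7, b@B8, d@B6, e@B6, f@B9}

Merge at B9: IN[B9] = OUT[B7] ⊔ OUT[B8] = {a@B4, b@B7, b@B8, d@B6, e@B6, f@B6}
Applying B9's transfer function to that IN value gives OUT[B9] (row B9 above).

Answer: {a@B9, b@B7, b@B8, d@B6, e@B6, f@B9}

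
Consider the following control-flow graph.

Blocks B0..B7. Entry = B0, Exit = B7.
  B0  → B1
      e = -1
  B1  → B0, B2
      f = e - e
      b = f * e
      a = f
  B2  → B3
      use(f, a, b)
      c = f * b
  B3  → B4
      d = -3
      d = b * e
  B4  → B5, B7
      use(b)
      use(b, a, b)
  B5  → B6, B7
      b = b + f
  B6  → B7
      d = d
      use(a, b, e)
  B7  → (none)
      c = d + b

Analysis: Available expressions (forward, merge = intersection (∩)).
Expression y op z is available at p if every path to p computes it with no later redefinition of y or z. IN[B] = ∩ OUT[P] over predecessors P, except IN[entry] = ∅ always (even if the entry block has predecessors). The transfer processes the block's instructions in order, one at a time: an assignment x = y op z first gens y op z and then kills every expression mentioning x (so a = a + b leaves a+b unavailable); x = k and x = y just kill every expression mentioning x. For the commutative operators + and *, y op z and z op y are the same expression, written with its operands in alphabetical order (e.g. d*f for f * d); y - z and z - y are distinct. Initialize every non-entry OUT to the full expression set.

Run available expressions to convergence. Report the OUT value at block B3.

Answer: {b*e, b*f, e*f, e-e}

Working:
Per-block solution:
  B0:  IN={}  OUT={}
  B1:  IN={}  OUT={e*f, e-e}
  B2:  IN={e*f, e-e}  OUT={b*f, e*f, e-e}
  B3:  IN={b*f, e*f, e-e}  OUT={b*e, b*f, e*f, e-e}
  B4:  IN={b*e, b*f, e*f, e-e}  OUT={b*e, b*f, e*f, e-e}
  B5:  IN={b*e, b*f, e*f, e-e}  OUT={e*f, e-e}
  B6:  IN={e*f, e-e}  OUT={e*f, e-e}
  B7:  IN={e*f, e-e}  OUT={b+d, e*f, e-e}

Merge at B3: IN[B3] = OUT[B2] = {b*f, e*f, e-e}
Applying B3's transfer function to that IN value gives OUT[B3] (row B3 above).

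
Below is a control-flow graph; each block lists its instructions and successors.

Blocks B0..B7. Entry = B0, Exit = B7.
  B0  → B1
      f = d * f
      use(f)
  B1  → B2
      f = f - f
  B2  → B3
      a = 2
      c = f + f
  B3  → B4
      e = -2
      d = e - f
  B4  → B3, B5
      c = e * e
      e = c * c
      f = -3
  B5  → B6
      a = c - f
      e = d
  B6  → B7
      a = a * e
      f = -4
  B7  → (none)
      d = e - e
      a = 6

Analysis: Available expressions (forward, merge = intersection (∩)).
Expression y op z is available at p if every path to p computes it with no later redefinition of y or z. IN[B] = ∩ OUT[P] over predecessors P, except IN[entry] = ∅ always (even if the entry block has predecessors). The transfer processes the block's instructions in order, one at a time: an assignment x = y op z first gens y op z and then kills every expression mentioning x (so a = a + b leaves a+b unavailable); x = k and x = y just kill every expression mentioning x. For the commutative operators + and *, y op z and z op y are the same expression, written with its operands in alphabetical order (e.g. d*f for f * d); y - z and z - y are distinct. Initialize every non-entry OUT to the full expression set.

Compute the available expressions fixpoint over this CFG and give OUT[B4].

Answer: {c*c}

Derivation:
Converged values:
  B0: | IN={} | OUT={}
  B1: | IN={} | OUT={}
  B2: | IN={} | OUT={f+f}
  B3: | IN={} | OUT={e-f}
  B4: | IN={e-f} | OUT={c*c}
  B5: | IN={c*c} | OUT={c*c, c-f}
  B6: | IN={c*c, c-f} | OUT={c*c}
  B7: | IN={c*c} | OUT={c*c, e-e}

Merge at B4: IN[B4] = OUT[B3] = {e-f}
Applying B4's transfer function to that IN value gives OUT[B4] (row B4 above).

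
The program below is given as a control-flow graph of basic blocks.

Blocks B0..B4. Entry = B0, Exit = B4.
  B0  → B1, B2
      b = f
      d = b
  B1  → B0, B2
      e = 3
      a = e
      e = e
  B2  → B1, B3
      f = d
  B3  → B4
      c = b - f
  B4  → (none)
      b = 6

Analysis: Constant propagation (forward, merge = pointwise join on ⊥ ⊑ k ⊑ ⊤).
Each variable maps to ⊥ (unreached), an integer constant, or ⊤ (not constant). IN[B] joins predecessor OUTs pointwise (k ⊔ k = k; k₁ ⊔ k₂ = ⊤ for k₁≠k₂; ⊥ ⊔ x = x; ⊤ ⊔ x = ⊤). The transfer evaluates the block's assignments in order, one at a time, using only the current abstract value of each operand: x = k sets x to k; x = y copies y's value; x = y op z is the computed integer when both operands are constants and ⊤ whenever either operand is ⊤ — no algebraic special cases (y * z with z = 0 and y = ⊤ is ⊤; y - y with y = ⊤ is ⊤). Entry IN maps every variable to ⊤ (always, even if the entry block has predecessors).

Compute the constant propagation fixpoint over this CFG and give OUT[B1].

Converged values:
  B0:  IN=(all ⊤)  OUT=(all ⊤)
  B1:  IN=(all ⊤)  OUT={a:3, e:3; rest ⊤}
  B2:  IN=(all ⊤)  OUT=(all ⊤)
  B3:  IN=(all ⊤)  OUT=(all ⊤)
  B4:  IN=(all ⊤)  OUT={b:6; rest ⊤}

Merge at B1: IN[B1] = OUT[B0] ⊔ OUT[B2] = {a: ⊤, b: ⊤, c: ⊤, d: ⊤, e: ⊤, f: ⊤}
Applying B1's transfer function to that IN value gives OUT[B1] (row B1 above).

Answer: {a: 3, b: ⊤, c: ⊤, d: ⊤, e: 3, f: ⊤}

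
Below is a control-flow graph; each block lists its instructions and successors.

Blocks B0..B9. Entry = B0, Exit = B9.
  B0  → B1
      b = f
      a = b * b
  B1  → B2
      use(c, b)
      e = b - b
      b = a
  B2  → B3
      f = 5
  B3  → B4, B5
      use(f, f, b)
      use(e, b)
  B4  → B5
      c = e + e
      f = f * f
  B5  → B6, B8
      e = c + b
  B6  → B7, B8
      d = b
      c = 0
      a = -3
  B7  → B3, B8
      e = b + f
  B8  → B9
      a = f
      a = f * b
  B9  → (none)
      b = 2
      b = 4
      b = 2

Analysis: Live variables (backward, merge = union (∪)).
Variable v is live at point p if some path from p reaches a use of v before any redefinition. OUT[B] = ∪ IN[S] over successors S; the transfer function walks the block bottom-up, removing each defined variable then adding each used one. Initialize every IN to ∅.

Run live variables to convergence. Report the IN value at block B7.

Answer: {b, c, f}

Derivation:
Fixpoint table:
  B0: | IN={c, f} | OUT={a, b, c}
  B1: | IN={a, b, c} | OUT={b, c, e}
  B2: | IN={b, c, e} | OUT={b, c, e, f}
  B3: | IN={b, c, e, f} | OUT={b, c, e, f}
  B4: | IN={b, e, f} | OUT={b, c, f}
  B5: | IN={b, c, f} | OUT={b, f}
  B6: | IN={b, f} | OUT={b, c, f}
  B7: | IN={b, c, f} | OUT={b, c, e, f}
  B8: | IN={b, f} | OUT={}
  B9: | IN={} | OUT={}

Merge at B7: OUT[B7] = IN[B3] ⊔ IN[B8] = {b, c, e, f}
Applying B7's transfer function to that OUT value gives IN[B7] (row B7 above).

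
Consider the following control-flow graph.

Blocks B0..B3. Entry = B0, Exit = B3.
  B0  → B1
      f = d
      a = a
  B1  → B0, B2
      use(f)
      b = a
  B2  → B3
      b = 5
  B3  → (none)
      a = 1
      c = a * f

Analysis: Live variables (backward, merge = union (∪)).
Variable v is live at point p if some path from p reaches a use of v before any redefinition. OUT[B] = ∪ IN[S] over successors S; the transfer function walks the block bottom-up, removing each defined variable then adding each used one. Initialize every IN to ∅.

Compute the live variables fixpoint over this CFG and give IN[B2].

Per-block solution:
  B0: | IN={a, d} | OUT={a, d, f}
  B1: | IN={a, d, f} | OUT={a, d, f}
  B2: | IN={f} | OUT={f}
  B3: | IN={f} | OUT={}

Merge at B2: OUT[B2] = IN[B3] = {f}
Applying B2's transfer function to that OUT value gives IN[B2] (row B2 above).

Answer: {f}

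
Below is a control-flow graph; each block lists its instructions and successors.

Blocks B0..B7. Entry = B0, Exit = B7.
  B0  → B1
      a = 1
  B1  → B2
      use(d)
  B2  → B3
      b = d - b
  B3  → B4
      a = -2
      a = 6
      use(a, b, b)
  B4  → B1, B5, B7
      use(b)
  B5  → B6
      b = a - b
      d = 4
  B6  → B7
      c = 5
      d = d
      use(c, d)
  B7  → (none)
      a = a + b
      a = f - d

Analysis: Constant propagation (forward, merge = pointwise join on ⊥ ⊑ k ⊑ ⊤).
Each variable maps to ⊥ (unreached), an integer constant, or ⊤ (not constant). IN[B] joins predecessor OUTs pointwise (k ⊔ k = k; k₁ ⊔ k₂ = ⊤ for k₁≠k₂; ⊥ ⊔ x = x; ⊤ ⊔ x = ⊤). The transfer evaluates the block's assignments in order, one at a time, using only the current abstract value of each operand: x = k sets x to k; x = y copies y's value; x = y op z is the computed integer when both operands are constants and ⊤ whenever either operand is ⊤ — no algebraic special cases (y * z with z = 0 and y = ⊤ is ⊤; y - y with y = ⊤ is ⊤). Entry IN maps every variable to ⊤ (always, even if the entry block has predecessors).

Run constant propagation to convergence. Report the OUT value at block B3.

Answer: {a: 6, b: ⊤, c: ⊤, d: ⊤, e: ⊤, f: ⊤}

Working:
Per-block solution:
  B0: | IN=(all ⊤) | OUT={a:1; rest ⊤}
  B1: | IN=(all ⊤) | OUT=(all ⊤)
  B2: | IN=(all ⊤) | OUT=(all ⊤)
  B3: | IN=(all ⊤) | OUT={a:6; rest ⊤}
  B4: | IN={a:6; rest ⊤} | OUT={a:6; rest ⊤}
  B5: | IN={a:6; rest ⊤} | OUT={a:6, d:4; rest ⊤}
  B6: | IN={a:6, d:4; rest ⊤} | OUT={a:6, c:5, d:4; rest ⊤}
  B7: | IN={a:6; rest ⊤} | OUT=(all ⊤)

Merge at B3: IN[B3] = OUT[B2] = {a: ⊤, b: ⊤, c: ⊤, d: ⊤, e: ⊤, f: ⊤}
Applying B3's transfer function to that IN value gives OUT[B3] (row B3 above).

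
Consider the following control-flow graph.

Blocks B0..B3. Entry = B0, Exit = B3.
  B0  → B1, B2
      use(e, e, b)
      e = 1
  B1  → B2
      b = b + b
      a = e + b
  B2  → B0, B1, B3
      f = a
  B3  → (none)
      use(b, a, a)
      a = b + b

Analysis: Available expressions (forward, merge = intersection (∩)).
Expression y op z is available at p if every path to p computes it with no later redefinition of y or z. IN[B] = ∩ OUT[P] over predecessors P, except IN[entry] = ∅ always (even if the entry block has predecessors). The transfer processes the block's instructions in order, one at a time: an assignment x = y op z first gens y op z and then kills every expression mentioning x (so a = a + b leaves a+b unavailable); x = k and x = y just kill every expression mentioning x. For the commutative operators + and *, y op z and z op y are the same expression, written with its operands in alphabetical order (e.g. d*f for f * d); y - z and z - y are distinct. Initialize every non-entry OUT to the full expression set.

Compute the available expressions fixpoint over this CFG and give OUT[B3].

Answer: {b+b}

Derivation:
Fixpoint table:
  B0: | IN={} | OUT={}
  B1: | IN={} | OUT={b+e}
  B2: | IN={} | OUT={}
  B3: | IN={} | OUT={b+b}

Merge at B3: IN[B3] = OUT[B2] = {}
Applying B3's transfer function to that IN value gives OUT[B3] (row B3 above).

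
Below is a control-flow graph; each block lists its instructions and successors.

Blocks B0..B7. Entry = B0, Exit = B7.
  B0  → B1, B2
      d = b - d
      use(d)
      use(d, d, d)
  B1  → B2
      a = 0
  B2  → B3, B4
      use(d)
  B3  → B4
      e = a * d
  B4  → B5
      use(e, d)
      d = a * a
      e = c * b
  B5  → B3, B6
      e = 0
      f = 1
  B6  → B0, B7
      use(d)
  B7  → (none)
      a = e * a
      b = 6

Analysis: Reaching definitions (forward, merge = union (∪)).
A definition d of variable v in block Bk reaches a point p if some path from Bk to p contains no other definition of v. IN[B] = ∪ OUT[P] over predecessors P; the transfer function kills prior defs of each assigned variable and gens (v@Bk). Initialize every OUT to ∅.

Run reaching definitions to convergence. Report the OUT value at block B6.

Fixpoint table:
  B0: | IN={a@B1, d@B4, e@B5, f@B5} | OUT={a@B1, d@B0, e@B5, f@B5}
  B1: | IN={a@B1, d@B0, e@B5, f@B5} | OUT={a@B1, d@B0, e@B5, f@B5}
  B2: | IN={a@B1, d@B0, e@B5, f@B5} | OUT={a@B1, d@B0, e@B5, f@B5}
  B3: | IN={a@B1, d@B0, d@B4, e@B5, f@B5} | OUT={a@B1, d@B0, d@B4, e@B3, f@B5}
  B4: | IN={a@B1, d@B0, d@B4, e@B3, e@B5, f@B5} | OUT={a@B1, d@B4, e@B4, f@B5}
  B5: | IN={a@B1, d@B4, e@B4, f@B5} | OUT={a@B1, d@B4, e@B5, f@B5}
  B6: | IN={a@B1, d@B4, e@B5, f@B5} | OUT={a@B1, d@B4, e@B5, f@B5}
  B7: | IN={a@B1, d@B4, e@B5, f@B5} | OUT={a@B7, b@B7, d@B4, e@B5, f@B5}

Merge at B6: IN[B6] = OUT[B5] = {a@B1, d@B4, e@B5, f@B5}
Applying B6's transfer function to that IN value gives OUT[B6] (row B6 above).

Answer: {a@B1, d@B4, e@B5, f@B5}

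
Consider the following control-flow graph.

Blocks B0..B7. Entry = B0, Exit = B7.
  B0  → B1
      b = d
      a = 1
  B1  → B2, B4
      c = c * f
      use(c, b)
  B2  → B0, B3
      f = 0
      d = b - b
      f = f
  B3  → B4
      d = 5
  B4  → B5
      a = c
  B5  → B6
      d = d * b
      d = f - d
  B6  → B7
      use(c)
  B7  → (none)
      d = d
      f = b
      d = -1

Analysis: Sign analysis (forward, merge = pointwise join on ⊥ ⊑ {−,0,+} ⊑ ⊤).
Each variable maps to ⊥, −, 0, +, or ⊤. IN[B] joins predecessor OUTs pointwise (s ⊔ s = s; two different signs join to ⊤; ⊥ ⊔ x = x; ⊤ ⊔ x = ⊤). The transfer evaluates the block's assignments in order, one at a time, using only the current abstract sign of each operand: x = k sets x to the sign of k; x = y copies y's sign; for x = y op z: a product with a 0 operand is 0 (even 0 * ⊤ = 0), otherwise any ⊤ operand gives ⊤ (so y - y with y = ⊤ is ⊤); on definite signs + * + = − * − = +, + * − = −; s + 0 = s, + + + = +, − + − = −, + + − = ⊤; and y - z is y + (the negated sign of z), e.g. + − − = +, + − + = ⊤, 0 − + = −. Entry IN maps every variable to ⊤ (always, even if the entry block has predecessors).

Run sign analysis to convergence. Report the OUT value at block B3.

Answer: {a: +, b: ⊤, c: ⊤, d: +, e: ⊤, f: 0}

Working:
Converged values:
  B0:  IN=(all ⊤)  OUT={a:+; rest ⊤}
  B1:  IN={a:+; rest ⊤}  OUT={a:+; rest ⊤}
  B2:  IN={a:+; rest ⊤}  OUT={a:+, f:0; rest ⊤}
  B3:  IN={a:+, f:0; rest ⊤}  OUT={a:+, d:+, f:0; rest ⊤}
  B4:  IN={a:+; rest ⊤}  OUT=(all ⊤)
  B5:  IN=(all ⊤)  OUT=(all ⊤)
  B6:  IN=(all ⊤)  OUT=(all ⊤)
  B7:  IN=(all ⊤)  OUT={d:-; rest ⊤}

Merge at B3: IN[B3] = OUT[B2] = {a: +, b: ⊤, c: ⊤, d: ⊤, e: ⊤, f: 0}
Applying B3's transfer function to that IN value gives OUT[B3] (row B3 above).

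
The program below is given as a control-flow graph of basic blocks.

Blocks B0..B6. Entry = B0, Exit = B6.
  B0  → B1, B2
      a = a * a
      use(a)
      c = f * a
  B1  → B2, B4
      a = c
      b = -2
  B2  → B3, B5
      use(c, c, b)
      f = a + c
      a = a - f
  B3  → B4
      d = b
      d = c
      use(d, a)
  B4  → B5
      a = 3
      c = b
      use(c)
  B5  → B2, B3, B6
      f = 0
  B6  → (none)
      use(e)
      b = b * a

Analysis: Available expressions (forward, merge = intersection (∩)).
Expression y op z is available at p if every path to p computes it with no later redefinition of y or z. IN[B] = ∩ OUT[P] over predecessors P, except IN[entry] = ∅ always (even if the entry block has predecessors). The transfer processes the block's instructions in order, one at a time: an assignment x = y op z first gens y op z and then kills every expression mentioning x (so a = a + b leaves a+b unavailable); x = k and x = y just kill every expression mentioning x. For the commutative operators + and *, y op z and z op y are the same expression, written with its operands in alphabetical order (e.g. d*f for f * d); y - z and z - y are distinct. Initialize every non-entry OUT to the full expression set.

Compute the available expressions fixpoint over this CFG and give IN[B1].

Answer: {a*f}

Derivation:
Per-block solution:
  B0:  IN={}  OUT={a*f}
  B1:  IN={a*f}  OUT={}
  B2:  IN={}  OUT={}
  B3:  IN={}  OUT={}
  B4:  IN={}  OUT={}
  B5:  IN={}  OUT={}
  B6:  IN={}  OUT={}

Merge at B1: IN[B1] = OUT[B0] = {a*f}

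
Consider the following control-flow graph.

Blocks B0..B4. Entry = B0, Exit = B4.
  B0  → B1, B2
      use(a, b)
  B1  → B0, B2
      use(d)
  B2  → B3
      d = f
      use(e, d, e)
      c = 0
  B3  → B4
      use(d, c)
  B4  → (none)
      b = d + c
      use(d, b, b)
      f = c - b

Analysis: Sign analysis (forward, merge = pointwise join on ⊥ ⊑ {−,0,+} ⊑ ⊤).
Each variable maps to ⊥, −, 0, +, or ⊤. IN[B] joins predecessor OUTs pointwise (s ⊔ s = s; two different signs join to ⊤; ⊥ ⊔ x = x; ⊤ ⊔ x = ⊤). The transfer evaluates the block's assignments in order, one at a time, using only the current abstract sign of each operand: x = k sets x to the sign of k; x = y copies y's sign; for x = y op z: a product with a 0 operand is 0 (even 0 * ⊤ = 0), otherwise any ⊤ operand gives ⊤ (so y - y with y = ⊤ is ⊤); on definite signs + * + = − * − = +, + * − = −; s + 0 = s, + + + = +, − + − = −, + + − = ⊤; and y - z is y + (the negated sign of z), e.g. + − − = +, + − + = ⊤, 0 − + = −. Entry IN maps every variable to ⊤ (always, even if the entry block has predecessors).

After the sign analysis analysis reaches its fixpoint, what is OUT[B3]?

Answer: {a: ⊤, b: ⊤, c: 0, d: ⊤, e: ⊤, f: ⊤}

Working:
Fixpoint table:
  B0:   IN=(all ⊤)   OUT=(all ⊤)
  B1:   IN=(all ⊤)   OUT=(all ⊤)
  B2:   IN=(all ⊤)   OUT={c:0; rest ⊤}
  B3:   IN={c:0; rest ⊤}   OUT={c:0; rest ⊤}
  B4:   IN={c:0; rest ⊤}   OUT={c:0; rest ⊤}

Merge at B3: IN[B3] = OUT[B2] = {a: ⊤, b: ⊤, c: 0, d: ⊤, e: ⊤, f: ⊤}
Applying B3's transfer function to that IN value gives OUT[B3] (row B3 above).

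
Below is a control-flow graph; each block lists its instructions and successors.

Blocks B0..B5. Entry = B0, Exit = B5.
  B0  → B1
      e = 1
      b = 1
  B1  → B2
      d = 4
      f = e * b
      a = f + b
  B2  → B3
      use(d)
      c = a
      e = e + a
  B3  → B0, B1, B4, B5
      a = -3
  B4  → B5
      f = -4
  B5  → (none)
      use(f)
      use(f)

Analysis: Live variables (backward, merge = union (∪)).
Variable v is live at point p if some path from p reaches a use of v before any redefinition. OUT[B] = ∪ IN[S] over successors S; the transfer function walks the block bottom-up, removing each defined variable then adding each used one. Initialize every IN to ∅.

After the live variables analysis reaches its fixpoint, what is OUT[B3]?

Answer: {b, e, f}

Trace:
Per-block solution:
  B0:   IN={}   OUT={b, e}
  B1:   IN={b, e}   OUT={a, b, d, e, f}
  B2:   IN={a, b, d, e, f}   OUT={b, e, f}
  B3:   IN={b, e, f}   OUT={b, e, f}
  B4:   IN={}   OUT={f}
  B5:   IN={f}   OUT={}

Merge at B3: OUT[B3] = IN[B0] ⊔ IN[B1] ⊔ IN[B4] ⊔ IN[B5] = {b, e, f}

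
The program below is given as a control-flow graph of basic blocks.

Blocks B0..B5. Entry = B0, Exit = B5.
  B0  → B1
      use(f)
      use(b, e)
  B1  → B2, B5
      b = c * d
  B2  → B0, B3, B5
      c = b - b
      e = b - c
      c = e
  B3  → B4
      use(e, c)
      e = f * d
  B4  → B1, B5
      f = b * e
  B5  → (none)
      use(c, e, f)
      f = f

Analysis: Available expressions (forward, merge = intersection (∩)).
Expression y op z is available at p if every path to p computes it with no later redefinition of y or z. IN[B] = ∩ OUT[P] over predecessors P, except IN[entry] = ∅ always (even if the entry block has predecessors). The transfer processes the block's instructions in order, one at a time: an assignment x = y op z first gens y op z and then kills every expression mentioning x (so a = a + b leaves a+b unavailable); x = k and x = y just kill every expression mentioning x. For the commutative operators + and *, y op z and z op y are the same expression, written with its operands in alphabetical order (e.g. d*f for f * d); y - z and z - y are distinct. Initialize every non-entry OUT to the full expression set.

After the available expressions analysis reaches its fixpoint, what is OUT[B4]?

Per-block solution:
  B0: | IN={} | OUT={}
  B1: | IN={} | OUT={c*d}
  B2: | IN={c*d} | OUT={b-b}
  B3: | IN={b-b} | OUT={b-b, d*f}
  B4: | IN={b-b, d*f} | OUT={b*e, b-b}
  B5: | IN={} | OUT={}

Merge at B4: IN[B4] = OUT[B3] = {b-b, d*f}
Applying B4's transfer function to that IN value gives OUT[B4] (row B4 above).

Answer: {b*e, b-b}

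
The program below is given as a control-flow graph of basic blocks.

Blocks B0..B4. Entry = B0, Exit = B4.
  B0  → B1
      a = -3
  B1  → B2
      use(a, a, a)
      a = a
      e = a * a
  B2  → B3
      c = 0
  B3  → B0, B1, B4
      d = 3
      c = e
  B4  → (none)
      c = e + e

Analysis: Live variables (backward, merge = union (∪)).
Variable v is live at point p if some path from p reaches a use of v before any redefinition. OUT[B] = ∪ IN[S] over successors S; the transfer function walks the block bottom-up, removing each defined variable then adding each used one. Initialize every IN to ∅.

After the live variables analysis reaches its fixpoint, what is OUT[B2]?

Answer: {a, e}

Working:
Converged values:
  B0: | IN={} | OUT={a}
  B1: | IN={a} | OUT={a, e}
  B2: | IN={a, e} | OUT={a, e}
  B3: | IN={a, e} | OUT={a, e}
  B4: | IN={e} | OUT={}

Merge at B2: OUT[B2] = IN[B3] = {a, e}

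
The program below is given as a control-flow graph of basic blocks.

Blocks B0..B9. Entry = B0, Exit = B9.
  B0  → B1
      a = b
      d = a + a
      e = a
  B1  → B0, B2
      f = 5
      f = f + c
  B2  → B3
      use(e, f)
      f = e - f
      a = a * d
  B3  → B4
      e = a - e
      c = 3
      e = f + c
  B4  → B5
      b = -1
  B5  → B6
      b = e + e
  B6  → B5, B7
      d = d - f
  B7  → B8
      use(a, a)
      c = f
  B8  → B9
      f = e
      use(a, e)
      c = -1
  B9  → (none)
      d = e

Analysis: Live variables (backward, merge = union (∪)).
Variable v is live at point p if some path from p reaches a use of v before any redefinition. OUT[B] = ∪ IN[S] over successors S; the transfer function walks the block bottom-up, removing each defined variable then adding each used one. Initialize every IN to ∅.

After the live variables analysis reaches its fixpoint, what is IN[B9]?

Fixpoint table:
  B0:  IN={b, c}  OUT={a, b, c, d, e}
  B1:  IN={a, b, c, d, e}  OUT={a, b, c, d, e, f}
  B2:  IN={a, d, e, f}  OUT={a, d, e, f}
  B3:  IN={a, d, e, f}  OUT={a, d, e, f}
  B4:  IN={a, d, e, f}  OUT={a, d, e, f}
  B5:  IN={a, d, e, f}  OUT={a, d, e, f}
  B6:  IN={a, d, e, f}  OUT={a, d, e, f}
  B7:  IN={a, e, f}  OUT={a, e}
  B8:  IN={a, e}  OUT={e}
  B9:  IN={e}  OUT={}

B9 is the boundary node: OUT[B9] = {}
Applying B9's transfer function to that OUT value gives IN[B9] (row B9 above).

Answer: {e}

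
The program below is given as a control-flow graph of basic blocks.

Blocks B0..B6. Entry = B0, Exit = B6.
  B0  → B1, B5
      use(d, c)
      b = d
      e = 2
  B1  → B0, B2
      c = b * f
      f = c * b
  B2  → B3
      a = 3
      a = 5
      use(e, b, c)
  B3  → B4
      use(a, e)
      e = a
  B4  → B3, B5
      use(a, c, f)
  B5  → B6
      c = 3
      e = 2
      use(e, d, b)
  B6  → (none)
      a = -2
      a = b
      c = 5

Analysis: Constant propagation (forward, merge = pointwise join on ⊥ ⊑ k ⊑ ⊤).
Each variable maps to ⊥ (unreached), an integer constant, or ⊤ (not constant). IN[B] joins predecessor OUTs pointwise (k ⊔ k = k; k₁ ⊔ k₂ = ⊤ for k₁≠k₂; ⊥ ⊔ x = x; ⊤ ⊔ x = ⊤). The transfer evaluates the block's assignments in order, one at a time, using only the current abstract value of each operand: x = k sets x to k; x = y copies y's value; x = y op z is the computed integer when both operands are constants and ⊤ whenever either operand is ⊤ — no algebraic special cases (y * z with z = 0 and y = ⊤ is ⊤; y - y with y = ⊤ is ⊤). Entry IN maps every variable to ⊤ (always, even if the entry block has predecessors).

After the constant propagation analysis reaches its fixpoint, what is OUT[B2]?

Answer: {a: 5, b: ⊤, c: ⊤, d: ⊤, e: 2, f: ⊤}

Working:
Converged values:
  B0: | IN=(all ⊤) | OUT={e:2; rest ⊤}
  B1: | IN={e:2; rest ⊤} | OUT={e:2; rest ⊤}
  B2: | IN={e:2; rest ⊤} | OUT={a:5, e:2; rest ⊤}
  B3: | IN={a:5; rest ⊤} | OUT={a:5, e:5; rest ⊤}
  B4: | IN={a:5, e:5; rest ⊤} | OUT={a:5, e:5; rest ⊤}
  B5: | IN=(all ⊤) | OUT={c:3, e:2; rest ⊤}
  B6: | IN={c:3, e:2; rest ⊤} | OUT={c:5, e:2; rest ⊤}

Merge at B2: IN[B2] = OUT[B1] = {a: ⊤, b: ⊤, c: ⊤, d: ⊤, e: 2, f: ⊤}
Applying B2's transfer function to that IN value gives OUT[B2] (row B2 above).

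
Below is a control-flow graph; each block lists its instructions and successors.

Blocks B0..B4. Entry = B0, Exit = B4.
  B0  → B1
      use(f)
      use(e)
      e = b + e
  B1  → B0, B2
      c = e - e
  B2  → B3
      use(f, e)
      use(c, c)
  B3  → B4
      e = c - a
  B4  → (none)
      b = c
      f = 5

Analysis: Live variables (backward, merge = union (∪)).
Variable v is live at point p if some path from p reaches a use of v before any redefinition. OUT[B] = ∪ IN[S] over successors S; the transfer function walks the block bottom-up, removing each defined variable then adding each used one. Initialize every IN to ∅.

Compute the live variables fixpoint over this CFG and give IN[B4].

Answer: {c}

Trace:
Converged values:
  B0:   IN={a, b, e, f}   OUT={a, b, e, f}
  B1:   IN={a, b, e, f}   OUT={a, b, c, e, f}
  B2:   IN={a, c, e, f}   OUT={a, c}
  B3:   IN={a, c}   OUT={c}
  B4:   IN={c}   OUT={}

B4 is the boundary node: OUT[B4] = {}
Applying B4's transfer function to that OUT value gives IN[B4] (row B4 above).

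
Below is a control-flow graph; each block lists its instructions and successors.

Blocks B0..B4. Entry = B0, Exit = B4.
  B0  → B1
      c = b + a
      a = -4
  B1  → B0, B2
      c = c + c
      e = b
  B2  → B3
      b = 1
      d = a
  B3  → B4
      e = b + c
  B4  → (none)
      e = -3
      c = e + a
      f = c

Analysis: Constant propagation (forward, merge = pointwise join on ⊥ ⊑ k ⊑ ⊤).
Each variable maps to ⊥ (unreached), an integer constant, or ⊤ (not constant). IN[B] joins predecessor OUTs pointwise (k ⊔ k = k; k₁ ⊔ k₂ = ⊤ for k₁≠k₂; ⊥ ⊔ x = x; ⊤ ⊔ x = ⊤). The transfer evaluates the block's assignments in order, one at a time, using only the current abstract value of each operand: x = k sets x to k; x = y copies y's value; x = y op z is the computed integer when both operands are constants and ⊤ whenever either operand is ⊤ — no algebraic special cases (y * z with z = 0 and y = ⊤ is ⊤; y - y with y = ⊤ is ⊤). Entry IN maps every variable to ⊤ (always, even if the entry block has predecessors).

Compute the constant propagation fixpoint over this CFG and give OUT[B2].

Fixpoint table:
  B0:  IN=(all ⊤)  OUT={a:-4; rest ⊤}
  B1:  IN={a:-4; rest ⊤}  OUT={a:-4; rest ⊤}
  B2:  IN={a:-4; rest ⊤}  OUT={a:-4, b:1, d:-4; rest ⊤}
  B3:  IN={a:-4, b:1, d:-4; rest ⊤}  OUT={a:-4, b:1, d:-4; rest ⊤}
  B4:  IN={a:-4, b:1, d:-4; rest ⊤}  OUT={a:-4, b:1, c:-7, d:-4, e:-3, f:-7; rest ⊤}

Merge at B2: IN[B2] = OUT[B1] = {a: -4, b: ⊤, c: ⊤, d: ⊤, e: ⊤, f: ⊤}
Applying B2's transfer function to that IN value gives OUT[B2] (row B2 above).

Answer: {a: -4, b: 1, c: ⊤, d: -4, e: ⊤, f: ⊤}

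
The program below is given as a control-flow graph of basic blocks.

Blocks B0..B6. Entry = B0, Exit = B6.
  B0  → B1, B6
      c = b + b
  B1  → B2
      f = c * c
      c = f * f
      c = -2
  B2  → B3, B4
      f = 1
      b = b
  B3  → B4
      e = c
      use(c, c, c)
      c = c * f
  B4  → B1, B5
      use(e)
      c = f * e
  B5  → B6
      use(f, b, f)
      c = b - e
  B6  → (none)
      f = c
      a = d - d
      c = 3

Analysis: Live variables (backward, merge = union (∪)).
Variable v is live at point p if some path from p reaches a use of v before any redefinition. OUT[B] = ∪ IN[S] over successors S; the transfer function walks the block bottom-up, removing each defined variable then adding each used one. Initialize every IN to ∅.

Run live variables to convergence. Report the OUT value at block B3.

Per-block solution:
  B0: | IN={b, d, e} | OUT={b, c, d, e}
  B1: | IN={b, c, d, e} | OUT={b, c, d, e}
  B2: | IN={b, c, d, e} | OUT={b, c, d, e, f}
  B3: | IN={b, c, d, f} | OUT={b, d, e, f}
  B4: | IN={b, d, e, f} | OUT={b, c, d, e, f}
  B5: | IN={b, d, e, f} | OUT={c, d}
  B6: | IN={c, d} | OUT={}

Merge at B3: OUT[B3] = IN[B4] = {b, d, e, f}

Answer: {b, d, e, f}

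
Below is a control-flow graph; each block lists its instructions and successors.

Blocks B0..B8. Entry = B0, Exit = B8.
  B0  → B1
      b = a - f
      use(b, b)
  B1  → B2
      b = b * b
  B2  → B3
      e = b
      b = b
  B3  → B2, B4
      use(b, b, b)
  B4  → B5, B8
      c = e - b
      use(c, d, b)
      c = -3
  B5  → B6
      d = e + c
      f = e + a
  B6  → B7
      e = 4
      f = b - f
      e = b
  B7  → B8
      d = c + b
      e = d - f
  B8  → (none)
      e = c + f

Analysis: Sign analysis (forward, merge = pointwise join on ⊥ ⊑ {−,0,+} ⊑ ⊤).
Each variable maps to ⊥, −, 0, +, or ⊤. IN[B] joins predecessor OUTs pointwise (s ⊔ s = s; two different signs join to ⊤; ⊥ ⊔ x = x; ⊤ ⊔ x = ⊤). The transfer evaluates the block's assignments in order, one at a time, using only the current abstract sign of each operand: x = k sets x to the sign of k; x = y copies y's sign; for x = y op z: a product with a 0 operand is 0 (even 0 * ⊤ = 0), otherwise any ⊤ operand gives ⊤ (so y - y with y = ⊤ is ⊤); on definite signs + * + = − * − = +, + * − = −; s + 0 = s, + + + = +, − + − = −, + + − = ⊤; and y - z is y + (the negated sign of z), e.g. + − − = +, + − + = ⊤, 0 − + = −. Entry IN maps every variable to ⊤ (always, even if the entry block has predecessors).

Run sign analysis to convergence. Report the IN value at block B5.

Per-block solution:
  B0: | IN=(all ⊤) | OUT=(all ⊤)
  B1: | IN=(all ⊤) | OUT=(all ⊤)
  B2: | IN=(all ⊤) | OUT=(all ⊤)
  B3: | IN=(all ⊤) | OUT=(all ⊤)
  B4: | IN=(all ⊤) | OUT={c:-; rest ⊤}
  B5: | IN={c:-; rest ⊤} | OUT={c:-; rest ⊤}
  B6: | IN={c:-; rest ⊤} | OUT={c:-; rest ⊤}
  B7: | IN={c:-; rest ⊤} | OUT={c:-; rest ⊤}
  B8: | IN={c:-; rest ⊤} | OUT={c:-; rest ⊤}

Merge at B5: IN[B5] = OUT[B4] = {a: ⊤, b: ⊤, c: -, d: ⊤, e: ⊤, f: ⊤}

Answer: {a: ⊤, b: ⊤, c: -, d: ⊤, e: ⊤, f: ⊤}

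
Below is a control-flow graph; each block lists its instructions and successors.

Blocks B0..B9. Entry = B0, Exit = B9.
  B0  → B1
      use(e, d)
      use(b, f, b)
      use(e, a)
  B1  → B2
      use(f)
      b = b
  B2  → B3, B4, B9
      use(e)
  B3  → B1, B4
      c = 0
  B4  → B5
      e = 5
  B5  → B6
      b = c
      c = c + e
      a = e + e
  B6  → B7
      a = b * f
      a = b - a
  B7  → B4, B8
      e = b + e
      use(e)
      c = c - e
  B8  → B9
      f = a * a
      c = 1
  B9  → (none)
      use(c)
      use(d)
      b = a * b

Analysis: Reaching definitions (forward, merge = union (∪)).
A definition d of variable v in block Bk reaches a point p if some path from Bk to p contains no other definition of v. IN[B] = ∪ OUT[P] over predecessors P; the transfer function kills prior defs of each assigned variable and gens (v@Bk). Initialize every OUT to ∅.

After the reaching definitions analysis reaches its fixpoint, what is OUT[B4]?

Converged values:
  B0:   IN={}   OUT={}
  B1:   IN={b@B1, c@B3}   OUT={b@B1, c@B3}
  B2:   IN={b@B1, c@B3}   OUT={b@B1, c@B3}
  B3:   IN={b@B1, c@B3}   OUT={b@B1, c@B3}
  B4:   IN={a@B6, b@B1, b@B5, c@B3, c@B7, e@B7}   OUT={a@B6, b@B1, b@B5, c@B3, c@B7, e@B4}
  B5:   IN={a@B6, b@B1, b@B5, c@B3, c@B7, e@B4}   OUT={a@B5, b@B5, c@B5, e@B4}
  B6:   IN={a@B5, b@B5, c@B5, e@B4}   OUT={a@B6, b@B5, c@B5, e@B4}
  B7:   IN={a@B6, b@B5, c@B5, e@B4}   OUT={a@B6, b@B5, c@B7, e@B7}
  B8:   IN={a@B6, b@B5, c@B7, e@B7}   OUT={a@B6, b@B5, c@B8, e@B7, f@B8}
  B9:   IN={a@B6, b@B1, b@B5, c@B3, c@B8, e@B7, f@B8}   OUT={a@B6, b@B9, c@B3, c@B8, e@B7, f@B8}

Merge at B4: IN[B4] = OUT[B2] ⊔ OUT[B3] ⊔ OUT[B7] = {a@B6, b@B1, b@B5, c@B3, c@B7, e@B7}
Applying B4's transfer function to that IN value gives OUT[B4] (row B4 above).

Answer: {a@B6, b@B1, b@B5, c@B3, c@B7, e@B4}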